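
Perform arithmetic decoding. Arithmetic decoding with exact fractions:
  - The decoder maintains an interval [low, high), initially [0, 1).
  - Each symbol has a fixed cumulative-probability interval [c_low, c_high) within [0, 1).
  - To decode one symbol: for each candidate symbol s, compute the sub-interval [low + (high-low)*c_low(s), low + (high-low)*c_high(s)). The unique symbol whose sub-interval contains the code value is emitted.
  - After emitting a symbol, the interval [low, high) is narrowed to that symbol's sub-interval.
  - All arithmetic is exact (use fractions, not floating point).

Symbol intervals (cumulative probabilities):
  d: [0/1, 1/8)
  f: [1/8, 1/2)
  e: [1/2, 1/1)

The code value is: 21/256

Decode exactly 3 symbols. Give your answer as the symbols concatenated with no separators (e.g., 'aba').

Step 1: interval [0/1, 1/1), width = 1/1 - 0/1 = 1/1
  'd': [0/1 + 1/1*0/1, 0/1 + 1/1*1/8) = [0/1, 1/8) <- contains code 21/256
  'f': [0/1 + 1/1*1/8, 0/1 + 1/1*1/2) = [1/8, 1/2)
  'e': [0/1 + 1/1*1/2, 0/1 + 1/1*1/1) = [1/2, 1/1)
  emit 'd', narrow to [0/1, 1/8)
Step 2: interval [0/1, 1/8), width = 1/8 - 0/1 = 1/8
  'd': [0/1 + 1/8*0/1, 0/1 + 1/8*1/8) = [0/1, 1/64)
  'f': [0/1 + 1/8*1/8, 0/1 + 1/8*1/2) = [1/64, 1/16)
  'e': [0/1 + 1/8*1/2, 0/1 + 1/8*1/1) = [1/16, 1/8) <- contains code 21/256
  emit 'e', narrow to [1/16, 1/8)
Step 3: interval [1/16, 1/8), width = 1/8 - 1/16 = 1/16
  'd': [1/16 + 1/16*0/1, 1/16 + 1/16*1/8) = [1/16, 9/128)
  'f': [1/16 + 1/16*1/8, 1/16 + 1/16*1/2) = [9/128, 3/32) <- contains code 21/256
  'e': [1/16 + 1/16*1/2, 1/16 + 1/16*1/1) = [3/32, 1/8)
  emit 'f', narrow to [9/128, 3/32)

Answer: def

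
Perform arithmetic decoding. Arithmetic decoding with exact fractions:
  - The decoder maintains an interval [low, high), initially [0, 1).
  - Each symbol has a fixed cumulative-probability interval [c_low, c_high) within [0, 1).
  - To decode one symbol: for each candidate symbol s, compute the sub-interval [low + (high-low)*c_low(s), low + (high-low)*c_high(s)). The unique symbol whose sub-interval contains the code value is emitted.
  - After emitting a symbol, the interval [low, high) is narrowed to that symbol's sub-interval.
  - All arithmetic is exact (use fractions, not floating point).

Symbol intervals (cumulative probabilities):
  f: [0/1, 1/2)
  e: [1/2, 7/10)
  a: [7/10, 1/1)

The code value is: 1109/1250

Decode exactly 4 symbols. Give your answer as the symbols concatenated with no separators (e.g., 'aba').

Step 1: interval [0/1, 1/1), width = 1/1 - 0/1 = 1/1
  'f': [0/1 + 1/1*0/1, 0/1 + 1/1*1/2) = [0/1, 1/2)
  'e': [0/1 + 1/1*1/2, 0/1 + 1/1*7/10) = [1/2, 7/10)
  'a': [0/1 + 1/1*7/10, 0/1 + 1/1*1/1) = [7/10, 1/1) <- contains code 1109/1250
  emit 'a', narrow to [7/10, 1/1)
Step 2: interval [7/10, 1/1), width = 1/1 - 7/10 = 3/10
  'f': [7/10 + 3/10*0/1, 7/10 + 3/10*1/2) = [7/10, 17/20)
  'e': [7/10 + 3/10*1/2, 7/10 + 3/10*7/10) = [17/20, 91/100) <- contains code 1109/1250
  'a': [7/10 + 3/10*7/10, 7/10 + 3/10*1/1) = [91/100, 1/1)
  emit 'e', narrow to [17/20, 91/100)
Step 3: interval [17/20, 91/100), width = 91/100 - 17/20 = 3/50
  'f': [17/20 + 3/50*0/1, 17/20 + 3/50*1/2) = [17/20, 22/25)
  'e': [17/20 + 3/50*1/2, 17/20 + 3/50*7/10) = [22/25, 223/250) <- contains code 1109/1250
  'a': [17/20 + 3/50*7/10, 17/20 + 3/50*1/1) = [223/250, 91/100)
  emit 'e', narrow to [22/25, 223/250)
Step 4: interval [22/25, 223/250), width = 223/250 - 22/25 = 3/250
  'f': [22/25 + 3/250*0/1, 22/25 + 3/250*1/2) = [22/25, 443/500)
  'e': [22/25 + 3/250*1/2, 22/25 + 3/250*7/10) = [443/500, 2221/2500) <- contains code 1109/1250
  'a': [22/25 + 3/250*7/10, 22/25 + 3/250*1/1) = [2221/2500, 223/250)
  emit 'e', narrow to [443/500, 2221/2500)

Answer: aeee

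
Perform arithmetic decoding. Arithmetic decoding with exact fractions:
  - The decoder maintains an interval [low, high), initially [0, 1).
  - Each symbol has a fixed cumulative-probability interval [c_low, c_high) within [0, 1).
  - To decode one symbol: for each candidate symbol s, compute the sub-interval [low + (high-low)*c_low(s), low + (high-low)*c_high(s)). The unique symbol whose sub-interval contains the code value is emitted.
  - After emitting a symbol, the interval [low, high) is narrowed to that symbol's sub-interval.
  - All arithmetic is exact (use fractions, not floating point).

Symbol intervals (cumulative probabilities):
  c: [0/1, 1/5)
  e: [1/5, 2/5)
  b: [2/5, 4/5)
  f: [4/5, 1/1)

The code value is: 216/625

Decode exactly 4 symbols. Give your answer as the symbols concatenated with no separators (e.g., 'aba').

Step 1: interval [0/1, 1/1), width = 1/1 - 0/1 = 1/1
  'c': [0/1 + 1/1*0/1, 0/1 + 1/1*1/5) = [0/1, 1/5)
  'e': [0/1 + 1/1*1/5, 0/1 + 1/1*2/5) = [1/5, 2/5) <- contains code 216/625
  'b': [0/1 + 1/1*2/5, 0/1 + 1/1*4/5) = [2/5, 4/5)
  'f': [0/1 + 1/1*4/5, 0/1 + 1/1*1/1) = [4/5, 1/1)
  emit 'e', narrow to [1/5, 2/5)
Step 2: interval [1/5, 2/5), width = 2/5 - 1/5 = 1/5
  'c': [1/5 + 1/5*0/1, 1/5 + 1/5*1/5) = [1/5, 6/25)
  'e': [1/5 + 1/5*1/5, 1/5 + 1/5*2/5) = [6/25, 7/25)
  'b': [1/5 + 1/5*2/5, 1/5 + 1/5*4/5) = [7/25, 9/25) <- contains code 216/625
  'f': [1/5 + 1/5*4/5, 1/5 + 1/5*1/1) = [9/25, 2/5)
  emit 'b', narrow to [7/25, 9/25)
Step 3: interval [7/25, 9/25), width = 9/25 - 7/25 = 2/25
  'c': [7/25 + 2/25*0/1, 7/25 + 2/25*1/5) = [7/25, 37/125)
  'e': [7/25 + 2/25*1/5, 7/25 + 2/25*2/5) = [37/125, 39/125)
  'b': [7/25 + 2/25*2/5, 7/25 + 2/25*4/5) = [39/125, 43/125)
  'f': [7/25 + 2/25*4/5, 7/25 + 2/25*1/1) = [43/125, 9/25) <- contains code 216/625
  emit 'f', narrow to [43/125, 9/25)
Step 4: interval [43/125, 9/25), width = 9/25 - 43/125 = 2/125
  'c': [43/125 + 2/125*0/1, 43/125 + 2/125*1/5) = [43/125, 217/625) <- contains code 216/625
  'e': [43/125 + 2/125*1/5, 43/125 + 2/125*2/5) = [217/625, 219/625)
  'b': [43/125 + 2/125*2/5, 43/125 + 2/125*4/5) = [219/625, 223/625)
  'f': [43/125 + 2/125*4/5, 43/125 + 2/125*1/1) = [223/625, 9/25)
  emit 'c', narrow to [43/125, 217/625)

Answer: ebfc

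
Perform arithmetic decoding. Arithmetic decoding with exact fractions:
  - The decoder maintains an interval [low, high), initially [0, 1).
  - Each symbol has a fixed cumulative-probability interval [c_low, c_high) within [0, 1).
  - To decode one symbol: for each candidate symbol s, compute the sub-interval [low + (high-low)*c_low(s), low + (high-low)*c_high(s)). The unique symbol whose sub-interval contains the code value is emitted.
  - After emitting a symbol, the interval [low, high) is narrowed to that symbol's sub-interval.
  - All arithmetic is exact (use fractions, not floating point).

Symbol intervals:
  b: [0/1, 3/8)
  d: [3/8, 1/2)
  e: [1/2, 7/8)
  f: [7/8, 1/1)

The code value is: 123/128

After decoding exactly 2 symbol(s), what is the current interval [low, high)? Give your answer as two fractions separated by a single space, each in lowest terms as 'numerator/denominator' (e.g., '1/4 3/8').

Step 1: interval [0/1, 1/1), width = 1/1 - 0/1 = 1/1
  'b': [0/1 + 1/1*0/1, 0/1 + 1/1*3/8) = [0/1, 3/8)
  'd': [0/1 + 1/1*3/8, 0/1 + 1/1*1/2) = [3/8, 1/2)
  'e': [0/1 + 1/1*1/2, 0/1 + 1/1*7/8) = [1/2, 7/8)
  'f': [0/1 + 1/1*7/8, 0/1 + 1/1*1/1) = [7/8, 1/1) <- contains code 123/128
  emit 'f', narrow to [7/8, 1/1)
Step 2: interval [7/8, 1/1), width = 1/1 - 7/8 = 1/8
  'b': [7/8 + 1/8*0/1, 7/8 + 1/8*3/8) = [7/8, 59/64)
  'd': [7/8 + 1/8*3/8, 7/8 + 1/8*1/2) = [59/64, 15/16)
  'e': [7/8 + 1/8*1/2, 7/8 + 1/8*7/8) = [15/16, 63/64) <- contains code 123/128
  'f': [7/8 + 1/8*7/8, 7/8 + 1/8*1/1) = [63/64, 1/1)
  emit 'e', narrow to [15/16, 63/64)

Answer: 15/16 63/64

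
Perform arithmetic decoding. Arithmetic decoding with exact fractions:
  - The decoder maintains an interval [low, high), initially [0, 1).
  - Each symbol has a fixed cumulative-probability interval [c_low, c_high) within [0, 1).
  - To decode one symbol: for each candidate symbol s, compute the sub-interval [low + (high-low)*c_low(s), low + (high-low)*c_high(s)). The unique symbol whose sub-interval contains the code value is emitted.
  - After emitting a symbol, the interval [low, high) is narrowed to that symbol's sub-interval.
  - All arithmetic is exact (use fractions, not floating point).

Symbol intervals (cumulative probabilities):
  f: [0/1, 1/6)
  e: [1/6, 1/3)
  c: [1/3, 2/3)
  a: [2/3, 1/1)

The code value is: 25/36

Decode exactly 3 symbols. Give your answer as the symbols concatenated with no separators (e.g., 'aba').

Step 1: interval [0/1, 1/1), width = 1/1 - 0/1 = 1/1
  'f': [0/1 + 1/1*0/1, 0/1 + 1/1*1/6) = [0/1, 1/6)
  'e': [0/1 + 1/1*1/6, 0/1 + 1/1*1/3) = [1/6, 1/3)
  'c': [0/1 + 1/1*1/3, 0/1 + 1/1*2/3) = [1/3, 2/3)
  'a': [0/1 + 1/1*2/3, 0/1 + 1/1*1/1) = [2/3, 1/1) <- contains code 25/36
  emit 'a', narrow to [2/3, 1/1)
Step 2: interval [2/3, 1/1), width = 1/1 - 2/3 = 1/3
  'f': [2/3 + 1/3*0/1, 2/3 + 1/3*1/6) = [2/3, 13/18) <- contains code 25/36
  'e': [2/3 + 1/3*1/6, 2/3 + 1/3*1/3) = [13/18, 7/9)
  'c': [2/3 + 1/3*1/3, 2/3 + 1/3*2/3) = [7/9, 8/9)
  'a': [2/3 + 1/3*2/3, 2/3 + 1/3*1/1) = [8/9, 1/1)
  emit 'f', narrow to [2/3, 13/18)
Step 3: interval [2/3, 13/18), width = 13/18 - 2/3 = 1/18
  'f': [2/3 + 1/18*0/1, 2/3 + 1/18*1/6) = [2/3, 73/108)
  'e': [2/3 + 1/18*1/6, 2/3 + 1/18*1/3) = [73/108, 37/54)
  'c': [2/3 + 1/18*1/3, 2/3 + 1/18*2/3) = [37/54, 19/27) <- contains code 25/36
  'a': [2/3 + 1/18*2/3, 2/3 + 1/18*1/1) = [19/27, 13/18)
  emit 'c', narrow to [37/54, 19/27)

Answer: afc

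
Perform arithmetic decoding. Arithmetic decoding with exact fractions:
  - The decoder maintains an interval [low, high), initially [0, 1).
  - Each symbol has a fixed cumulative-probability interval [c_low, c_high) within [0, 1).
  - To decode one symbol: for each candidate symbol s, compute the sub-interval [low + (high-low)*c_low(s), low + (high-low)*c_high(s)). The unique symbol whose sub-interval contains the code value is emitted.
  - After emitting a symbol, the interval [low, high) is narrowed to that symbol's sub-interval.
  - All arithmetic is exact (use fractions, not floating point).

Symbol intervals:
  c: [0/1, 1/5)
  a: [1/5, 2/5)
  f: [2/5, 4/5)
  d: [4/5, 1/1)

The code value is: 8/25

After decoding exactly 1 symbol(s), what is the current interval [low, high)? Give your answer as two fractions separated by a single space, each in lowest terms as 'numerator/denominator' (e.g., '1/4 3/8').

Answer: 1/5 2/5

Derivation:
Step 1: interval [0/1, 1/1), width = 1/1 - 0/1 = 1/1
  'c': [0/1 + 1/1*0/1, 0/1 + 1/1*1/5) = [0/1, 1/5)
  'a': [0/1 + 1/1*1/5, 0/1 + 1/1*2/5) = [1/5, 2/5) <- contains code 8/25
  'f': [0/1 + 1/1*2/5, 0/1 + 1/1*4/5) = [2/5, 4/5)
  'd': [0/1 + 1/1*4/5, 0/1 + 1/1*1/1) = [4/5, 1/1)
  emit 'a', narrow to [1/5, 2/5)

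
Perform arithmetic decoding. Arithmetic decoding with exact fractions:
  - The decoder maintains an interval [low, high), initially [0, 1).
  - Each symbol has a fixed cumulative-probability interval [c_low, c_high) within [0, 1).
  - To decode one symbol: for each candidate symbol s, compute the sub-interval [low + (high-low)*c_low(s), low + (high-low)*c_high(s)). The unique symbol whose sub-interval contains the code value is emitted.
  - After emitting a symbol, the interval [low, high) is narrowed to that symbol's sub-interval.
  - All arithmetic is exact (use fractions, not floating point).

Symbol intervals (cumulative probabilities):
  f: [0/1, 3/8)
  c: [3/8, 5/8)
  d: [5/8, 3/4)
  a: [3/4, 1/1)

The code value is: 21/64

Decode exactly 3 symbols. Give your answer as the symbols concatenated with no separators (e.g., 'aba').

Answer: fac

Derivation:
Step 1: interval [0/1, 1/1), width = 1/1 - 0/1 = 1/1
  'f': [0/1 + 1/1*0/1, 0/1 + 1/1*3/8) = [0/1, 3/8) <- contains code 21/64
  'c': [0/1 + 1/1*3/8, 0/1 + 1/1*5/8) = [3/8, 5/8)
  'd': [0/1 + 1/1*5/8, 0/1 + 1/1*3/4) = [5/8, 3/4)
  'a': [0/1 + 1/1*3/4, 0/1 + 1/1*1/1) = [3/4, 1/1)
  emit 'f', narrow to [0/1, 3/8)
Step 2: interval [0/1, 3/8), width = 3/8 - 0/1 = 3/8
  'f': [0/1 + 3/8*0/1, 0/1 + 3/8*3/8) = [0/1, 9/64)
  'c': [0/1 + 3/8*3/8, 0/1 + 3/8*5/8) = [9/64, 15/64)
  'd': [0/1 + 3/8*5/8, 0/1 + 3/8*3/4) = [15/64, 9/32)
  'a': [0/1 + 3/8*3/4, 0/1 + 3/8*1/1) = [9/32, 3/8) <- contains code 21/64
  emit 'a', narrow to [9/32, 3/8)
Step 3: interval [9/32, 3/8), width = 3/8 - 9/32 = 3/32
  'f': [9/32 + 3/32*0/1, 9/32 + 3/32*3/8) = [9/32, 81/256)
  'c': [9/32 + 3/32*3/8, 9/32 + 3/32*5/8) = [81/256, 87/256) <- contains code 21/64
  'd': [9/32 + 3/32*5/8, 9/32 + 3/32*3/4) = [87/256, 45/128)
  'a': [9/32 + 3/32*3/4, 9/32 + 3/32*1/1) = [45/128, 3/8)
  emit 'c', narrow to [81/256, 87/256)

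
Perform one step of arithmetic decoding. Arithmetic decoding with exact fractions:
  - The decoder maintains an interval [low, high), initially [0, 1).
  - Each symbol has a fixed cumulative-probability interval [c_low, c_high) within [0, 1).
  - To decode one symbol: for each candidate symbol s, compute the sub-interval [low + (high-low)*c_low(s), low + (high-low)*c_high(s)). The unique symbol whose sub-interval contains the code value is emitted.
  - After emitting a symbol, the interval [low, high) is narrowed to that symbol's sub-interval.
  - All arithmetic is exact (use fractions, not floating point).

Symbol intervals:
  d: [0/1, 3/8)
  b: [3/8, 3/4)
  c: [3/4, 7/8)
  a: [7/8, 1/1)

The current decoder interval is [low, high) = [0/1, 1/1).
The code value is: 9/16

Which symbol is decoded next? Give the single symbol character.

Interval width = high − low = 1/1 − 0/1 = 1/1
Scaled code = (code − low) / width = (9/16 − 0/1) / 1/1 = 9/16
  d: [0/1, 3/8) 
  b: [3/8, 3/4) ← scaled code falls here ✓
  c: [3/4, 7/8) 
  a: [7/8, 1/1) 

Answer: b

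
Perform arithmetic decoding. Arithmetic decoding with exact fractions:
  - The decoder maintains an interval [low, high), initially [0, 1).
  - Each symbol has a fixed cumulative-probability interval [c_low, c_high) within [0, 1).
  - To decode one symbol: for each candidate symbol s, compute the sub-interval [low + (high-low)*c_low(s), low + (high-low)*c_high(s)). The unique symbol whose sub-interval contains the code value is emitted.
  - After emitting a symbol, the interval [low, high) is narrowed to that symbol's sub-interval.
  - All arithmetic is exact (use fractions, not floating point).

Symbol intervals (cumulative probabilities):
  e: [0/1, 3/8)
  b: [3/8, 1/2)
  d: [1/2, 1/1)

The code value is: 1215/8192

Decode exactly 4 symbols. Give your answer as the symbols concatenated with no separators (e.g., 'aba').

Answer: ebeb

Derivation:
Step 1: interval [0/1, 1/1), width = 1/1 - 0/1 = 1/1
  'e': [0/1 + 1/1*0/1, 0/1 + 1/1*3/8) = [0/1, 3/8) <- contains code 1215/8192
  'b': [0/1 + 1/1*3/8, 0/1 + 1/1*1/2) = [3/8, 1/2)
  'd': [0/1 + 1/1*1/2, 0/1 + 1/1*1/1) = [1/2, 1/1)
  emit 'e', narrow to [0/1, 3/8)
Step 2: interval [0/1, 3/8), width = 3/8 - 0/1 = 3/8
  'e': [0/1 + 3/8*0/1, 0/1 + 3/8*3/8) = [0/1, 9/64)
  'b': [0/1 + 3/8*3/8, 0/1 + 3/8*1/2) = [9/64, 3/16) <- contains code 1215/8192
  'd': [0/1 + 3/8*1/2, 0/1 + 3/8*1/1) = [3/16, 3/8)
  emit 'b', narrow to [9/64, 3/16)
Step 3: interval [9/64, 3/16), width = 3/16 - 9/64 = 3/64
  'e': [9/64 + 3/64*0/1, 9/64 + 3/64*3/8) = [9/64, 81/512) <- contains code 1215/8192
  'b': [9/64 + 3/64*3/8, 9/64 + 3/64*1/2) = [81/512, 21/128)
  'd': [9/64 + 3/64*1/2, 9/64 + 3/64*1/1) = [21/128, 3/16)
  emit 'e', narrow to [9/64, 81/512)
Step 4: interval [9/64, 81/512), width = 81/512 - 9/64 = 9/512
  'e': [9/64 + 9/512*0/1, 9/64 + 9/512*3/8) = [9/64, 603/4096)
  'b': [9/64 + 9/512*3/8, 9/64 + 9/512*1/2) = [603/4096, 153/1024) <- contains code 1215/8192
  'd': [9/64 + 9/512*1/2, 9/64 + 9/512*1/1) = [153/1024, 81/512)
  emit 'b', narrow to [603/4096, 153/1024)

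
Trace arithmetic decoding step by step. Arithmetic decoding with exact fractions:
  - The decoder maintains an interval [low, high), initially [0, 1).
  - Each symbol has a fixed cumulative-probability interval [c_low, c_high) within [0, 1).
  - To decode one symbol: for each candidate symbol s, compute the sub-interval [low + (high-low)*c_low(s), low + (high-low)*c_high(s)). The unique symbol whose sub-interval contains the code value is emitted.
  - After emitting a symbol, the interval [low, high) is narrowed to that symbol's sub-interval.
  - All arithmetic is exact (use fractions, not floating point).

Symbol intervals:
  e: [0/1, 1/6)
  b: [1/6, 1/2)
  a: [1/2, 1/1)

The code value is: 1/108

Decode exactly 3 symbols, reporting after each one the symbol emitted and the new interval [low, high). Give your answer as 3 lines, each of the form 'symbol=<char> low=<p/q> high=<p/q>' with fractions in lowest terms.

Answer: symbol=e low=0/1 high=1/6
symbol=e low=0/1 high=1/36
symbol=b low=1/216 high=1/72

Derivation:
Step 1: interval [0/1, 1/1), width = 1/1 - 0/1 = 1/1
  'e': [0/1 + 1/1*0/1, 0/1 + 1/1*1/6) = [0/1, 1/6) <- contains code 1/108
  'b': [0/1 + 1/1*1/6, 0/1 + 1/1*1/2) = [1/6, 1/2)
  'a': [0/1 + 1/1*1/2, 0/1 + 1/1*1/1) = [1/2, 1/1)
  emit 'e', narrow to [0/1, 1/6)
Step 2: interval [0/1, 1/6), width = 1/6 - 0/1 = 1/6
  'e': [0/1 + 1/6*0/1, 0/1 + 1/6*1/6) = [0/1, 1/36) <- contains code 1/108
  'b': [0/1 + 1/6*1/6, 0/1 + 1/6*1/2) = [1/36, 1/12)
  'a': [0/1 + 1/6*1/2, 0/1 + 1/6*1/1) = [1/12, 1/6)
  emit 'e', narrow to [0/1, 1/36)
Step 3: interval [0/1, 1/36), width = 1/36 - 0/1 = 1/36
  'e': [0/1 + 1/36*0/1, 0/1 + 1/36*1/6) = [0/1, 1/216)
  'b': [0/1 + 1/36*1/6, 0/1 + 1/36*1/2) = [1/216, 1/72) <- contains code 1/108
  'a': [0/1 + 1/36*1/2, 0/1 + 1/36*1/1) = [1/72, 1/36)
  emit 'b', narrow to [1/216, 1/72)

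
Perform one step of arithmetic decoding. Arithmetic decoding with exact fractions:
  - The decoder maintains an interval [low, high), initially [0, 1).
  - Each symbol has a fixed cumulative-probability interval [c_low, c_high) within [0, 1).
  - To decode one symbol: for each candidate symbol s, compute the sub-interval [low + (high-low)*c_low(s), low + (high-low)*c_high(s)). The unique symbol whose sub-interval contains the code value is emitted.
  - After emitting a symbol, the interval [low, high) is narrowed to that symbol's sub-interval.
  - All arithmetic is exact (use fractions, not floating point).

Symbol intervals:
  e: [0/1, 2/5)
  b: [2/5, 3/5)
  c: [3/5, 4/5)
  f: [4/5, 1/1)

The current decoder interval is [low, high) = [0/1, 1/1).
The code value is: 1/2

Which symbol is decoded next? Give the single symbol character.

Interval width = high − low = 1/1 − 0/1 = 1/1
Scaled code = (code − low) / width = (1/2 − 0/1) / 1/1 = 1/2
  e: [0/1, 2/5) 
  b: [2/5, 3/5) ← scaled code falls here ✓
  c: [3/5, 4/5) 
  f: [4/5, 1/1) 

Answer: b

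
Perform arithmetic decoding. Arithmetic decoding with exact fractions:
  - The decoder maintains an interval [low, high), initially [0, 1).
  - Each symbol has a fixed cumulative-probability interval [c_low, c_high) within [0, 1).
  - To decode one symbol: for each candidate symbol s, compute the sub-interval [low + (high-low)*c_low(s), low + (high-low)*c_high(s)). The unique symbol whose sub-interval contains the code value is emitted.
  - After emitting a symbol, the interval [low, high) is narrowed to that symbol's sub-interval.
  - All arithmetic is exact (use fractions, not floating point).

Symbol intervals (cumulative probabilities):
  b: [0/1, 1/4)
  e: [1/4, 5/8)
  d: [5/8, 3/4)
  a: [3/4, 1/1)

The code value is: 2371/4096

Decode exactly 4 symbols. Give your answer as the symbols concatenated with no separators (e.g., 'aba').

Answer: eaed

Derivation:
Step 1: interval [0/1, 1/1), width = 1/1 - 0/1 = 1/1
  'b': [0/1 + 1/1*0/1, 0/1 + 1/1*1/4) = [0/1, 1/4)
  'e': [0/1 + 1/1*1/4, 0/1 + 1/1*5/8) = [1/4, 5/8) <- contains code 2371/4096
  'd': [0/1 + 1/1*5/8, 0/1 + 1/1*3/4) = [5/8, 3/4)
  'a': [0/1 + 1/1*3/4, 0/1 + 1/1*1/1) = [3/4, 1/1)
  emit 'e', narrow to [1/4, 5/8)
Step 2: interval [1/4, 5/8), width = 5/8 - 1/4 = 3/8
  'b': [1/4 + 3/8*0/1, 1/4 + 3/8*1/4) = [1/4, 11/32)
  'e': [1/4 + 3/8*1/4, 1/4 + 3/8*5/8) = [11/32, 31/64)
  'd': [1/4 + 3/8*5/8, 1/4 + 3/8*3/4) = [31/64, 17/32)
  'a': [1/4 + 3/8*3/4, 1/4 + 3/8*1/1) = [17/32, 5/8) <- contains code 2371/4096
  emit 'a', narrow to [17/32, 5/8)
Step 3: interval [17/32, 5/8), width = 5/8 - 17/32 = 3/32
  'b': [17/32 + 3/32*0/1, 17/32 + 3/32*1/4) = [17/32, 71/128)
  'e': [17/32 + 3/32*1/4, 17/32 + 3/32*5/8) = [71/128, 151/256) <- contains code 2371/4096
  'd': [17/32 + 3/32*5/8, 17/32 + 3/32*3/4) = [151/256, 77/128)
  'a': [17/32 + 3/32*3/4, 17/32 + 3/32*1/1) = [77/128, 5/8)
  emit 'e', narrow to [71/128, 151/256)
Step 4: interval [71/128, 151/256), width = 151/256 - 71/128 = 9/256
  'b': [71/128 + 9/256*0/1, 71/128 + 9/256*1/4) = [71/128, 577/1024)
  'e': [71/128 + 9/256*1/4, 71/128 + 9/256*5/8) = [577/1024, 1181/2048)
  'd': [71/128 + 9/256*5/8, 71/128 + 9/256*3/4) = [1181/2048, 595/1024) <- contains code 2371/4096
  'a': [71/128 + 9/256*3/4, 71/128 + 9/256*1/1) = [595/1024, 151/256)
  emit 'd', narrow to [1181/2048, 595/1024)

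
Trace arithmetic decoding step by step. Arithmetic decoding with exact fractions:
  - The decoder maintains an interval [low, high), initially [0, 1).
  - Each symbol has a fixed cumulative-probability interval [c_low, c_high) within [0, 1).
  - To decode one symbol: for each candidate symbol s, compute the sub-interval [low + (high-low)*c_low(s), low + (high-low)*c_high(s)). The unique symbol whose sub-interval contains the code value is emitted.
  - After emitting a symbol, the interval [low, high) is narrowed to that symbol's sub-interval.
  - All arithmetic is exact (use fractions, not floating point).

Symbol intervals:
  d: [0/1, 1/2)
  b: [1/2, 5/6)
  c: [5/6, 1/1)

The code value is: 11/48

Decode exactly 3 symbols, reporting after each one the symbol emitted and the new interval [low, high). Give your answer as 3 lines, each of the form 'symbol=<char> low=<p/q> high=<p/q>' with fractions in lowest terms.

Step 1: interval [0/1, 1/1), width = 1/1 - 0/1 = 1/1
  'd': [0/1 + 1/1*0/1, 0/1 + 1/1*1/2) = [0/1, 1/2) <- contains code 11/48
  'b': [0/1 + 1/1*1/2, 0/1 + 1/1*5/6) = [1/2, 5/6)
  'c': [0/1 + 1/1*5/6, 0/1 + 1/1*1/1) = [5/6, 1/1)
  emit 'd', narrow to [0/1, 1/2)
Step 2: interval [0/1, 1/2), width = 1/2 - 0/1 = 1/2
  'd': [0/1 + 1/2*0/1, 0/1 + 1/2*1/2) = [0/1, 1/4) <- contains code 11/48
  'b': [0/1 + 1/2*1/2, 0/1 + 1/2*5/6) = [1/4, 5/12)
  'c': [0/1 + 1/2*5/6, 0/1 + 1/2*1/1) = [5/12, 1/2)
  emit 'd', narrow to [0/1, 1/4)
Step 3: interval [0/1, 1/4), width = 1/4 - 0/1 = 1/4
  'd': [0/1 + 1/4*0/1, 0/1 + 1/4*1/2) = [0/1, 1/8)
  'b': [0/1 + 1/4*1/2, 0/1 + 1/4*5/6) = [1/8, 5/24)
  'c': [0/1 + 1/4*5/6, 0/1 + 1/4*1/1) = [5/24, 1/4) <- contains code 11/48
  emit 'c', narrow to [5/24, 1/4)

Answer: symbol=d low=0/1 high=1/2
symbol=d low=0/1 high=1/4
symbol=c low=5/24 high=1/4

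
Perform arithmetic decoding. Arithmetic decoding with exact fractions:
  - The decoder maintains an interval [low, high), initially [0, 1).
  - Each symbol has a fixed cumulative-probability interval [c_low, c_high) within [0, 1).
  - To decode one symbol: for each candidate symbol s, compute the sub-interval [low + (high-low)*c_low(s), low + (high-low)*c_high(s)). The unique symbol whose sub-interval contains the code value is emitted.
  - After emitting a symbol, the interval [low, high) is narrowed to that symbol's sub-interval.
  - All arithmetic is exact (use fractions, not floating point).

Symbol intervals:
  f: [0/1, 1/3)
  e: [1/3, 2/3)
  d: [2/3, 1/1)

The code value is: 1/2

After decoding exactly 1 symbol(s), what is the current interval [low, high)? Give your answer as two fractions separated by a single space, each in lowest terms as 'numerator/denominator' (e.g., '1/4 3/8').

Step 1: interval [0/1, 1/1), width = 1/1 - 0/1 = 1/1
  'f': [0/1 + 1/1*0/1, 0/1 + 1/1*1/3) = [0/1, 1/3)
  'e': [0/1 + 1/1*1/3, 0/1 + 1/1*2/3) = [1/3, 2/3) <- contains code 1/2
  'd': [0/1 + 1/1*2/3, 0/1 + 1/1*1/1) = [2/3, 1/1)
  emit 'e', narrow to [1/3, 2/3)

Answer: 1/3 2/3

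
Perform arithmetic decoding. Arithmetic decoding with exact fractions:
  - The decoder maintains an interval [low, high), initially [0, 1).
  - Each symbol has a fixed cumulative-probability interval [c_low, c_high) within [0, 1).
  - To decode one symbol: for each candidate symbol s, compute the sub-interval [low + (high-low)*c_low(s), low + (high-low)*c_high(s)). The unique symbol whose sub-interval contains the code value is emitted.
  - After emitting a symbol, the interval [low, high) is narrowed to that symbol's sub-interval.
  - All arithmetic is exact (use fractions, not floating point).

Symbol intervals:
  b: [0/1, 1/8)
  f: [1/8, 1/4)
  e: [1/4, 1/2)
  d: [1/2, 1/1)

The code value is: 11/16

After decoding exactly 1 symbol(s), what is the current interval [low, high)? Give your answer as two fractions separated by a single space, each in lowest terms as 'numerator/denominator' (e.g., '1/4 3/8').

Answer: 1/2 1/1

Derivation:
Step 1: interval [0/1, 1/1), width = 1/1 - 0/1 = 1/1
  'b': [0/1 + 1/1*0/1, 0/1 + 1/1*1/8) = [0/1, 1/8)
  'f': [0/1 + 1/1*1/8, 0/1 + 1/1*1/4) = [1/8, 1/4)
  'e': [0/1 + 1/1*1/4, 0/1 + 1/1*1/2) = [1/4, 1/2)
  'd': [0/1 + 1/1*1/2, 0/1 + 1/1*1/1) = [1/2, 1/1) <- contains code 11/16
  emit 'd', narrow to [1/2, 1/1)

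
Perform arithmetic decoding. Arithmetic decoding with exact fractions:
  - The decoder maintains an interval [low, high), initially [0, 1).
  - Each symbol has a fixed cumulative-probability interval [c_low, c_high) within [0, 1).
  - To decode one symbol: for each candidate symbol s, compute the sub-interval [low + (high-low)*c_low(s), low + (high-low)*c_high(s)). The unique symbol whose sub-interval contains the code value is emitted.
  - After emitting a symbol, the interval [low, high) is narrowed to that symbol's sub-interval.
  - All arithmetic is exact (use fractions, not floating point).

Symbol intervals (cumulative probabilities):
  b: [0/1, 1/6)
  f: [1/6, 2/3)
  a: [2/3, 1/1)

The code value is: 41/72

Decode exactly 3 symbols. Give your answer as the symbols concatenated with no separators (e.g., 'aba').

Step 1: interval [0/1, 1/1), width = 1/1 - 0/1 = 1/1
  'b': [0/1 + 1/1*0/1, 0/1 + 1/1*1/6) = [0/1, 1/6)
  'f': [0/1 + 1/1*1/6, 0/1 + 1/1*2/3) = [1/6, 2/3) <- contains code 41/72
  'a': [0/1 + 1/1*2/3, 0/1 + 1/1*1/1) = [2/3, 1/1)
  emit 'f', narrow to [1/6, 2/3)
Step 2: interval [1/6, 2/3), width = 2/3 - 1/6 = 1/2
  'b': [1/6 + 1/2*0/1, 1/6 + 1/2*1/6) = [1/6, 1/4)
  'f': [1/6 + 1/2*1/6, 1/6 + 1/2*2/3) = [1/4, 1/2)
  'a': [1/6 + 1/2*2/3, 1/6 + 1/2*1/1) = [1/2, 2/3) <- contains code 41/72
  emit 'a', narrow to [1/2, 2/3)
Step 3: interval [1/2, 2/3), width = 2/3 - 1/2 = 1/6
  'b': [1/2 + 1/6*0/1, 1/2 + 1/6*1/6) = [1/2, 19/36)
  'f': [1/2 + 1/6*1/6, 1/2 + 1/6*2/3) = [19/36, 11/18) <- contains code 41/72
  'a': [1/2 + 1/6*2/3, 1/2 + 1/6*1/1) = [11/18, 2/3)
  emit 'f', narrow to [19/36, 11/18)

Answer: faf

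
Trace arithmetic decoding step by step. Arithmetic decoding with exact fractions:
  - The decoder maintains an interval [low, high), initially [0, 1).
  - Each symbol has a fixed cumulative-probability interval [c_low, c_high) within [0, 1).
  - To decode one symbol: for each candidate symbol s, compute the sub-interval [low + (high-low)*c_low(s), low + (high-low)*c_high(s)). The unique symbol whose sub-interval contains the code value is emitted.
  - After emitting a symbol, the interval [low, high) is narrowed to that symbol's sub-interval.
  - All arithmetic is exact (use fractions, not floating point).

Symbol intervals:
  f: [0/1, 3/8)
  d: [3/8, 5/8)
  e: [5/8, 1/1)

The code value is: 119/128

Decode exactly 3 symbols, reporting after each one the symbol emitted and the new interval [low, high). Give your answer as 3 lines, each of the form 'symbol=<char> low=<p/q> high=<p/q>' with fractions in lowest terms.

Answer: symbol=e low=5/8 high=1/1
symbol=e low=55/64 high=1/1
symbol=d low=467/512 high=485/512

Derivation:
Step 1: interval [0/1, 1/1), width = 1/1 - 0/1 = 1/1
  'f': [0/1 + 1/1*0/1, 0/1 + 1/1*3/8) = [0/1, 3/8)
  'd': [0/1 + 1/1*3/8, 0/1 + 1/1*5/8) = [3/8, 5/8)
  'e': [0/1 + 1/1*5/8, 0/1 + 1/1*1/1) = [5/8, 1/1) <- contains code 119/128
  emit 'e', narrow to [5/8, 1/1)
Step 2: interval [5/8, 1/1), width = 1/1 - 5/8 = 3/8
  'f': [5/8 + 3/8*0/1, 5/8 + 3/8*3/8) = [5/8, 49/64)
  'd': [5/8 + 3/8*3/8, 5/8 + 3/8*5/8) = [49/64, 55/64)
  'e': [5/8 + 3/8*5/8, 5/8 + 3/8*1/1) = [55/64, 1/1) <- contains code 119/128
  emit 'e', narrow to [55/64, 1/1)
Step 3: interval [55/64, 1/1), width = 1/1 - 55/64 = 9/64
  'f': [55/64 + 9/64*0/1, 55/64 + 9/64*3/8) = [55/64, 467/512)
  'd': [55/64 + 9/64*3/8, 55/64 + 9/64*5/8) = [467/512, 485/512) <- contains code 119/128
  'e': [55/64 + 9/64*5/8, 55/64 + 9/64*1/1) = [485/512, 1/1)
  emit 'd', narrow to [467/512, 485/512)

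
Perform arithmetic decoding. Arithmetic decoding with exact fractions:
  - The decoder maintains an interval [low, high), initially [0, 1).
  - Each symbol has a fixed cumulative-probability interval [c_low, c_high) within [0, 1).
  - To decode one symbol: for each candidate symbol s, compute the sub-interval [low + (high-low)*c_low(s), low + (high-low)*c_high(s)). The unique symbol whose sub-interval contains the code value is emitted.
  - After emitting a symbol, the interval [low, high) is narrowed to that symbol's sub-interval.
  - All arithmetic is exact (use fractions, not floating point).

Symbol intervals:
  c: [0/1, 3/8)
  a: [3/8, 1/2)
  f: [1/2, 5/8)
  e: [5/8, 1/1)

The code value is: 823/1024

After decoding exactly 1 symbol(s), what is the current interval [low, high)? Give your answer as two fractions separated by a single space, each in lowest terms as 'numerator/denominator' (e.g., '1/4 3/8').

Step 1: interval [0/1, 1/1), width = 1/1 - 0/1 = 1/1
  'c': [0/1 + 1/1*0/1, 0/1 + 1/1*3/8) = [0/1, 3/8)
  'a': [0/1 + 1/1*3/8, 0/1 + 1/1*1/2) = [3/8, 1/2)
  'f': [0/1 + 1/1*1/2, 0/1 + 1/1*5/8) = [1/2, 5/8)
  'e': [0/1 + 1/1*5/8, 0/1 + 1/1*1/1) = [5/8, 1/1) <- contains code 823/1024
  emit 'e', narrow to [5/8, 1/1)

Answer: 5/8 1/1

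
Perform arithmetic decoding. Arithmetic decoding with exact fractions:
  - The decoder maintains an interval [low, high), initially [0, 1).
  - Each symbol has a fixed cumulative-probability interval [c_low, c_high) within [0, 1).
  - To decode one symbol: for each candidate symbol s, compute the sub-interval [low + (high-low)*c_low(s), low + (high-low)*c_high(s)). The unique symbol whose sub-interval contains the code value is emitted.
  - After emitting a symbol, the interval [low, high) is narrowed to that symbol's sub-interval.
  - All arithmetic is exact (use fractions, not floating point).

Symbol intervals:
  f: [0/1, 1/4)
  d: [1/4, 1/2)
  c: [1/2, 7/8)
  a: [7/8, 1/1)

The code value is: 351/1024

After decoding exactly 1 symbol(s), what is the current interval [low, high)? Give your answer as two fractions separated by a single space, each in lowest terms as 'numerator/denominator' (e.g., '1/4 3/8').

Step 1: interval [0/1, 1/1), width = 1/1 - 0/1 = 1/1
  'f': [0/1 + 1/1*0/1, 0/1 + 1/1*1/4) = [0/1, 1/4)
  'd': [0/1 + 1/1*1/4, 0/1 + 1/1*1/2) = [1/4, 1/2) <- contains code 351/1024
  'c': [0/1 + 1/1*1/2, 0/1 + 1/1*7/8) = [1/2, 7/8)
  'a': [0/1 + 1/1*7/8, 0/1 + 1/1*1/1) = [7/8, 1/1)
  emit 'd', narrow to [1/4, 1/2)

Answer: 1/4 1/2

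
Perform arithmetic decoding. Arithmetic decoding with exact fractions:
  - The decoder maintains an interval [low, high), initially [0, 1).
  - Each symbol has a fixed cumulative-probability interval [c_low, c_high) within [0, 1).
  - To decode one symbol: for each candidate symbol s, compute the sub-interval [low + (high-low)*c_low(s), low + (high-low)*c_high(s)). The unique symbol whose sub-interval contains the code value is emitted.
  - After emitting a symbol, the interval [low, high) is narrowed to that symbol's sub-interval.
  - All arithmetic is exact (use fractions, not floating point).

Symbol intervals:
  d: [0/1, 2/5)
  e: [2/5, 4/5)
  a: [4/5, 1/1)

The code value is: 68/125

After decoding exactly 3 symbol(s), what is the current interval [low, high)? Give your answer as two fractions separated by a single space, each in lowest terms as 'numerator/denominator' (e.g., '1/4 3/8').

Answer: 66/125 14/25

Derivation:
Step 1: interval [0/1, 1/1), width = 1/1 - 0/1 = 1/1
  'd': [0/1 + 1/1*0/1, 0/1 + 1/1*2/5) = [0/1, 2/5)
  'e': [0/1 + 1/1*2/5, 0/1 + 1/1*4/5) = [2/5, 4/5) <- contains code 68/125
  'a': [0/1 + 1/1*4/5, 0/1 + 1/1*1/1) = [4/5, 1/1)
  emit 'e', narrow to [2/5, 4/5)
Step 2: interval [2/5, 4/5), width = 4/5 - 2/5 = 2/5
  'd': [2/5 + 2/5*0/1, 2/5 + 2/5*2/5) = [2/5, 14/25) <- contains code 68/125
  'e': [2/5 + 2/5*2/5, 2/5 + 2/5*4/5) = [14/25, 18/25)
  'a': [2/5 + 2/5*4/5, 2/5 + 2/5*1/1) = [18/25, 4/5)
  emit 'd', narrow to [2/5, 14/25)
Step 3: interval [2/5, 14/25), width = 14/25 - 2/5 = 4/25
  'd': [2/5 + 4/25*0/1, 2/5 + 4/25*2/5) = [2/5, 58/125)
  'e': [2/5 + 4/25*2/5, 2/5 + 4/25*4/5) = [58/125, 66/125)
  'a': [2/5 + 4/25*4/5, 2/5 + 4/25*1/1) = [66/125, 14/25) <- contains code 68/125
  emit 'a', narrow to [66/125, 14/25)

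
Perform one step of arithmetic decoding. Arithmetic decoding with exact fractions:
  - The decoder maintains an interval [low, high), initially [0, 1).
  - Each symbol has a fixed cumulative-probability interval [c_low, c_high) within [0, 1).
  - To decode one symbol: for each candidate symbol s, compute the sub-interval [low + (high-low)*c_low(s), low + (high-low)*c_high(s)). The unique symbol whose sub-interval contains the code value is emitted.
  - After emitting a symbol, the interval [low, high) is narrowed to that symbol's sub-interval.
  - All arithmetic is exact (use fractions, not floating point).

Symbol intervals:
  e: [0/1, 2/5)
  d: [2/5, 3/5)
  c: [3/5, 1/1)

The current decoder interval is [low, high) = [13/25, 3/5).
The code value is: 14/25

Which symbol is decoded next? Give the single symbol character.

Answer: d

Derivation:
Interval width = high − low = 3/5 − 13/25 = 2/25
Scaled code = (code − low) / width = (14/25 − 13/25) / 2/25 = 1/2
  e: [0/1, 2/5) 
  d: [2/5, 3/5) ← scaled code falls here ✓
  c: [3/5, 1/1) 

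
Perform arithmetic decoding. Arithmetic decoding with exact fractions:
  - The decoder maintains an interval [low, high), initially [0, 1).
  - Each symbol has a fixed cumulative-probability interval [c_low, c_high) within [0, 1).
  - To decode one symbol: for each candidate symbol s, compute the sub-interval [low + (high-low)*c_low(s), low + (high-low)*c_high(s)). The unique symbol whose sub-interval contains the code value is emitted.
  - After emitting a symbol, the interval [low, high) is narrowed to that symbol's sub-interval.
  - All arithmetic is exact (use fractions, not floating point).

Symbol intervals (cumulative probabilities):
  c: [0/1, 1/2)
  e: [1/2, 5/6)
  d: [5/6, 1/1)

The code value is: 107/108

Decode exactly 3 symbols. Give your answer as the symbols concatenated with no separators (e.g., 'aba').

Answer: dde

Derivation:
Step 1: interval [0/1, 1/1), width = 1/1 - 0/1 = 1/1
  'c': [0/1 + 1/1*0/1, 0/1 + 1/1*1/2) = [0/1, 1/2)
  'e': [0/1 + 1/1*1/2, 0/1 + 1/1*5/6) = [1/2, 5/6)
  'd': [0/1 + 1/1*5/6, 0/1 + 1/1*1/1) = [5/6, 1/1) <- contains code 107/108
  emit 'd', narrow to [5/6, 1/1)
Step 2: interval [5/6, 1/1), width = 1/1 - 5/6 = 1/6
  'c': [5/6 + 1/6*0/1, 5/6 + 1/6*1/2) = [5/6, 11/12)
  'e': [5/6 + 1/6*1/2, 5/6 + 1/6*5/6) = [11/12, 35/36)
  'd': [5/6 + 1/6*5/6, 5/6 + 1/6*1/1) = [35/36, 1/1) <- contains code 107/108
  emit 'd', narrow to [35/36, 1/1)
Step 3: interval [35/36, 1/1), width = 1/1 - 35/36 = 1/36
  'c': [35/36 + 1/36*0/1, 35/36 + 1/36*1/2) = [35/36, 71/72)
  'e': [35/36 + 1/36*1/2, 35/36 + 1/36*5/6) = [71/72, 215/216) <- contains code 107/108
  'd': [35/36 + 1/36*5/6, 35/36 + 1/36*1/1) = [215/216, 1/1)
  emit 'e', narrow to [71/72, 215/216)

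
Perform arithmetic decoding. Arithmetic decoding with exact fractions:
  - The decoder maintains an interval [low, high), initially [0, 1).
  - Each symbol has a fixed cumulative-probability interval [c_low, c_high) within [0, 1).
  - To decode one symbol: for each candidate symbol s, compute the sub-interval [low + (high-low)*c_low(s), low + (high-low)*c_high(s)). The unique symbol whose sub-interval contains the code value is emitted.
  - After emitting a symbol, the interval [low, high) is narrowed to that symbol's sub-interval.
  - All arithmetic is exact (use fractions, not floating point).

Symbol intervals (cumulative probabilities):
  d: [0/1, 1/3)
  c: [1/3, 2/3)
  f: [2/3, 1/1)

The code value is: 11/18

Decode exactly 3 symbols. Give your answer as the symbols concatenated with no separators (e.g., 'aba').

Answer: cfc

Derivation:
Step 1: interval [0/1, 1/1), width = 1/1 - 0/1 = 1/1
  'd': [0/1 + 1/1*0/1, 0/1 + 1/1*1/3) = [0/1, 1/3)
  'c': [0/1 + 1/1*1/3, 0/1 + 1/1*2/3) = [1/3, 2/3) <- contains code 11/18
  'f': [0/1 + 1/1*2/3, 0/1 + 1/1*1/1) = [2/3, 1/1)
  emit 'c', narrow to [1/3, 2/3)
Step 2: interval [1/3, 2/3), width = 2/3 - 1/3 = 1/3
  'd': [1/3 + 1/3*0/1, 1/3 + 1/3*1/3) = [1/3, 4/9)
  'c': [1/3 + 1/3*1/3, 1/3 + 1/3*2/3) = [4/9, 5/9)
  'f': [1/3 + 1/3*2/3, 1/3 + 1/3*1/1) = [5/9, 2/3) <- contains code 11/18
  emit 'f', narrow to [5/9, 2/3)
Step 3: interval [5/9, 2/3), width = 2/3 - 5/9 = 1/9
  'd': [5/9 + 1/9*0/1, 5/9 + 1/9*1/3) = [5/9, 16/27)
  'c': [5/9 + 1/9*1/3, 5/9 + 1/9*2/3) = [16/27, 17/27) <- contains code 11/18
  'f': [5/9 + 1/9*2/3, 5/9 + 1/9*1/1) = [17/27, 2/3)
  emit 'c', narrow to [16/27, 17/27)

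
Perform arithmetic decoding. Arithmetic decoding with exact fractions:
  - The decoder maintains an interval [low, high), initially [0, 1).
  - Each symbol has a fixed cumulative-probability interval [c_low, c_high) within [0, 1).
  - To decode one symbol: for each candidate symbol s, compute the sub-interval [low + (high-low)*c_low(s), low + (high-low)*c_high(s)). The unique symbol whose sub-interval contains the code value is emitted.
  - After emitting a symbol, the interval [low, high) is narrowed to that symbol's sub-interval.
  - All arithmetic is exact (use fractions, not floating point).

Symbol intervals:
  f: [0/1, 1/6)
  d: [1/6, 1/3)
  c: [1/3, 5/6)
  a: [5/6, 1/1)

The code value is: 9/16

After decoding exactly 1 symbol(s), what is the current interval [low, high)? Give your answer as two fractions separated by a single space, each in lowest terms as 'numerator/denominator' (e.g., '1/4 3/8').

Answer: 1/3 5/6

Derivation:
Step 1: interval [0/1, 1/1), width = 1/1 - 0/1 = 1/1
  'f': [0/1 + 1/1*0/1, 0/1 + 1/1*1/6) = [0/1, 1/6)
  'd': [0/1 + 1/1*1/6, 0/1 + 1/1*1/3) = [1/6, 1/3)
  'c': [0/1 + 1/1*1/3, 0/1 + 1/1*5/6) = [1/3, 5/6) <- contains code 9/16
  'a': [0/1 + 1/1*5/6, 0/1 + 1/1*1/1) = [5/6, 1/1)
  emit 'c', narrow to [1/3, 5/6)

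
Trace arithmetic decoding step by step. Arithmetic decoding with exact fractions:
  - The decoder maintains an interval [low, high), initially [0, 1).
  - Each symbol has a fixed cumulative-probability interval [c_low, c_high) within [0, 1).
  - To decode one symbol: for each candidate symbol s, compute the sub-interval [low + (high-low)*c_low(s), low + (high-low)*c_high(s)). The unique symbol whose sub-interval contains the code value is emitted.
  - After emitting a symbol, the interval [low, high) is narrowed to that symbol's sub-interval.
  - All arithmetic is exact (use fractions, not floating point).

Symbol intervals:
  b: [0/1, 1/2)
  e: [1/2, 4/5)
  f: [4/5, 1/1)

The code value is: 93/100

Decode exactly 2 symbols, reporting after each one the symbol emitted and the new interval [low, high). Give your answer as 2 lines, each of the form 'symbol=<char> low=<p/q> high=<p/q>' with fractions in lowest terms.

Answer: symbol=f low=4/5 high=1/1
symbol=e low=9/10 high=24/25

Derivation:
Step 1: interval [0/1, 1/1), width = 1/1 - 0/1 = 1/1
  'b': [0/1 + 1/1*0/1, 0/1 + 1/1*1/2) = [0/1, 1/2)
  'e': [0/1 + 1/1*1/2, 0/1 + 1/1*4/5) = [1/2, 4/5)
  'f': [0/1 + 1/1*4/5, 0/1 + 1/1*1/1) = [4/5, 1/1) <- contains code 93/100
  emit 'f', narrow to [4/5, 1/1)
Step 2: interval [4/5, 1/1), width = 1/1 - 4/5 = 1/5
  'b': [4/5 + 1/5*0/1, 4/5 + 1/5*1/2) = [4/5, 9/10)
  'e': [4/5 + 1/5*1/2, 4/5 + 1/5*4/5) = [9/10, 24/25) <- contains code 93/100
  'f': [4/5 + 1/5*4/5, 4/5 + 1/5*1/1) = [24/25, 1/1)
  emit 'e', narrow to [9/10, 24/25)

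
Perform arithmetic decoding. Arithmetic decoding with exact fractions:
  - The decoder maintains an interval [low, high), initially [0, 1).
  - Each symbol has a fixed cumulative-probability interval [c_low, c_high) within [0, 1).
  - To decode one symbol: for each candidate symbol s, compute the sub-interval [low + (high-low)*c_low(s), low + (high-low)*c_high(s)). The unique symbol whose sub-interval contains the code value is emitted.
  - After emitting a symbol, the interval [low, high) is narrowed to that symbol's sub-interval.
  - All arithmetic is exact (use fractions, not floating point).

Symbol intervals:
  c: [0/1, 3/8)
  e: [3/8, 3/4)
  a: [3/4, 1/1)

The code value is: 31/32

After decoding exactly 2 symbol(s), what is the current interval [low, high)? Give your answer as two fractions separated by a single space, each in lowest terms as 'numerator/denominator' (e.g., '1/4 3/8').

Step 1: interval [0/1, 1/1), width = 1/1 - 0/1 = 1/1
  'c': [0/1 + 1/1*0/1, 0/1 + 1/1*3/8) = [0/1, 3/8)
  'e': [0/1 + 1/1*3/8, 0/1 + 1/1*3/4) = [3/8, 3/4)
  'a': [0/1 + 1/1*3/4, 0/1 + 1/1*1/1) = [3/4, 1/1) <- contains code 31/32
  emit 'a', narrow to [3/4, 1/1)
Step 2: interval [3/4, 1/1), width = 1/1 - 3/4 = 1/4
  'c': [3/4 + 1/4*0/1, 3/4 + 1/4*3/8) = [3/4, 27/32)
  'e': [3/4 + 1/4*3/8, 3/4 + 1/4*3/4) = [27/32, 15/16)
  'a': [3/4 + 1/4*3/4, 3/4 + 1/4*1/1) = [15/16, 1/1) <- contains code 31/32
  emit 'a', narrow to [15/16, 1/1)

Answer: 15/16 1/1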